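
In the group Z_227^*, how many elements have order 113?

φ(227) = 227 − 1 = 226 = 2 · 113.
Since (Z/227Z)^× is cyclic of order 226, the number of elements of order d is φ(d) when d | 226 and 0 otherwise.
113 | 226, and φ(113) = 113 − 1 = 112.

112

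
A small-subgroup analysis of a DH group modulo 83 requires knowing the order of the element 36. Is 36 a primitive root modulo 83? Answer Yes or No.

φ(83) = 83 − 1 = 82 = 2 · 41.
36 is a primitive root mod 83 iff 36^(φ(83)/q) ≢ 1 for every prime q | φ(83), i.e. q ∈ {2, 41}.
36^41 ≡ 1 (mod 83)  [q = 2: ≡ 1 ✗]
36^2 ≡ 51 (mod 83)  [q = 41: ≢ 1 ✓]
36^41 ≡ 1 shows ord(36) | 41, strictly less than φ(83); not a primitive root.

No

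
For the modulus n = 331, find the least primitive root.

φ(331) = 331 − 1 = 330 = 2 · 3 · 5 · 11.
Test candidates g = 2, 3, … against the prime factors q ∈ {2, 3, 5, 11} of φ(331): g is a generator iff g^(330/q) ≢ 1 for every such q.
g = 2: 2^165 ≡ 330; 2^110 ≡ 299; 2^66 ≡ 64; 2^30 ≡ 1 — hits 1, so not a primitive root.
g = 3: 3^165 ≡ 330; 3^110 ≡ 299; 3^66 ≡ 64; 3^30 ≡ 270 — none is 1, so 3 is a primitive root.
Hence the least primitive root of 331 is 3.

3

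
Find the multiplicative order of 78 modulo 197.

196

Since 78 ∈ (Z/197Z)^×, its order divides φ(197) = 197 − 1 = 196 = 2^2 · 7^2.
Divisors of 196: 1, 2, 4, 7, 14, 28, 49, 98, 196.
Test each divisor d:
78^1 ≡ 78
78^2 ≡ 174
78^4 ≡ 135
78^7 ≡ 120
78^14 ≡ 19
78^28 ≡ 164
78^49 ≡ 14
78^98 ≡ 196
78^196 ≡ 1
The smallest such exponent is 196, so the order of 78 is 196.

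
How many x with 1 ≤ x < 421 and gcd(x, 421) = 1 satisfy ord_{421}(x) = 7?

φ(421) = 421 − 1 = 420 = 2^2 · 3 · 5 · 7.
(Z/421Z)^× is cyclic (|G| = 420); a cyclic group of order m has exactly φ(d) elements of each order d | m, and none otherwise.
7 | 420, and φ(7) = 7 − 1 = 6.

6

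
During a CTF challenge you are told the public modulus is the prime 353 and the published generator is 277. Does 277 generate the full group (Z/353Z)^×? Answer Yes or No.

No

φ(353) = 353 − 1 = 352 = 2^5 · 11.
277 is a primitive root mod 353 iff 277^(φ(353)/q) ≢ 1 for every prime q | φ(353), i.e. q ∈ {2, 11}.
277^176 ≡ 1 (mod 353)  [q = 2: ≡ 1 ✗]
277^32 ≡ 185 (mod 353)  [q = 11: ≢ 1 ✓]
Since 277^176 ≡ 1, the order of 277 divides 176 < 352, so 277 is not a primitive root.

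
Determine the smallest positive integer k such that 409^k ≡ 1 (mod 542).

135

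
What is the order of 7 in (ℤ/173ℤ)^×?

ord(7) | φ(173) = 173 − 1 = 172 = 2^2 · 43.
Divisors of 172: 1, 2, 4, 43, 86, 172.
Test each divisor d:
7^1 ≡ 7 (mod 173)
7^2 ≡ 49 (mod 173)
7^4 ≡ 152 (mod 173)
7^43 ≡ 93 (mod 173)
7^86 ≡ 172 (mod 173)
7^172 ≡ 1 (mod 173) ✓
Hence ord(7) = 172.

172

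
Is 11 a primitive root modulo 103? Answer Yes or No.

Yes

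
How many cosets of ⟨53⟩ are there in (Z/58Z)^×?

4

By Lagrange's theorem, ord_58(53) divides φ(58) = φ(2)·φ(29) = 1·28 = 28 = 2^2 · 7.
Divisors of 28: 1, 2, 4, 7, 14, 28.
Evaluate successive powers at the divisors of 28:
53^1 ≡ 53
53^2 ≡ 25
53^4 ≡ 45
53^7 ≡ 1
So ord_58(53) = 7, hence |⟨53⟩| = 7.
[(Z/58Z)^× : ⟨53⟩] = 28/7 = 4.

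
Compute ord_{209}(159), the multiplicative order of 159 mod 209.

15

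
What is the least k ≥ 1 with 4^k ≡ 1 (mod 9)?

Since 4 ∈ (Z/9Z)^×, its order divides φ(9) = φ(3^2) = 3·(3−1) = 6 = 2 · 3.
Divisors of 6: 1, 2, 3, 6.
Compute 4^d (mod 9) for the divisors d until we hit 1:
4^1 ≡ 4
4^2 ≡ 7
4^3 ≡ 1
Therefore the multiplicative order of 4 modulo 9 is 3.

3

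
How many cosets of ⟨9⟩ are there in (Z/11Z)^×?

Since 9 ∈ (Z/11Z)^×, its order divides φ(11) = 11 − 1 = 10 = 2 · 5.
Divisors of 10: 1, 2, 5, 10.
Evaluate successive powers at the divisors of 10:
9^1 ≡ 9
9^2 ≡ 4
9^5 ≡ 1
So ord_11(9) = 5, hence |⟨9⟩| = 5.
[(Z/11Z)^× : ⟨9⟩] = 10/5 = 2.

2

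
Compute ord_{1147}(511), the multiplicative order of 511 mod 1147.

Since 511 ∈ (Z/1147Z)^×, its order divides φ(1147) = φ(31·37) = (31−1)·(37−1) = 30·36 = 1080 = 2^3 · 3^3 · 5.
Divisors of 1080: 1, 2, 3, 4, 5, 6, 8, 9, 10, 12, 15, 18, 20, 24, 27, 30, 36, 40, 45, 54, 60, 72, 90, 108, 120, 135, 180, 216, 270, 360, 540, 1080.
Compute 511^d (mod 1147) for the divisors d until we hit 1:
511^1 ≡ 511 (mod 1147)
511^2 ≡ 752 (mod 1147)
511^3 ≡ 27 (mod 1147)
511^4 ≡ 33 (mod 1147)
511^5 ≡ 805 (mod 1147)
511^6 ≡ 729 (mod 1147)
511^8 ≡ 1089 (mod 1147)
511^9 ≡ 184 (mod 1147)
511^10 ≡ 1117 (mod 1147)
511^12 ≡ 380 (mod 1147)
511^15 ≡ 1084 (mod 1147)
511^18 ≡ 593 (mod 1147)
511^20 ≡ 900 (mod 1147)
511^24 ≡ 1025 (mod 1147)
511^27 ≡ 147 (mod 1147)
511^30 ≡ 528 (mod 1147)
511^36 ≡ 667 (mod 1147)
511^40 ≡ 218 (mod 1147)
511^45 ≡ 1146 (mod 1147)
511^54 ≡ 963 (mod 1147)
511^60 ≡ 63 (mod 1147)
511^72 ≡ 1000 (mod 1147)
511^90 ≡ 1 (mod 1147) ✓
Hence ord(511) = 90.

90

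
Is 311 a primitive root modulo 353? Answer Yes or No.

No

φ(353) = 353 − 1 = 352 = 2^5 · 11.
Test 311^(352/q) mod 353 for each prime factor q of 352:
311^176 ≡ 1 (mod 353)  [q = 2: ≡ 1 ✗]
311^32 ≡ 1 (mod 353)  [q = 11: ≡ 1 ✗]
Since 311^176 ≡ 1, the order of 311 divides 176 < 352, so 311 is not a primitive root.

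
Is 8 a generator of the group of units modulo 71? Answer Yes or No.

No

φ(71) = 71 − 1 = 70 = 2 · 5 · 7.
It suffices to check that the order of 8 is not a proper divisor of 70: compute 8^(70/q) for q ∈ {2, 5, 7}.
8^35 ≡ 1 (mod 71)  [q = 2: ≡ 1 ✗]
8^14 ≡ 57 (mod 71)  [q = 5: ≢ 1 ✓]
8^10 ≡ 20 (mod 71)  [q = 7: ≢ 1 ✓]
Since 8^35 ≡ 1, the order of 8 divides 35 < 70, so 8 is not a primitive root.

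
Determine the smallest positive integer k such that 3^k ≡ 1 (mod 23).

11

By Lagrange's theorem, ord_23(3) divides φ(23) = 23 − 1 = 22 = 2 · 11.
Divisors of 22: 1, 2, 11, 22.
Evaluate successive powers at the divisors of 22:
3^1 ≡ 3
3^2 ≡ 9
3^11 ≡ 1
The smallest such exponent is 11, so the order of 3 is 11.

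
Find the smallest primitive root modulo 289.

3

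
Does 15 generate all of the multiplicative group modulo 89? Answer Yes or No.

Yes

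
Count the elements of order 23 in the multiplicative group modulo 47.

22

φ(47) = 47 − 1 = 46 = 2 · 23.
(Z/47Z)^× is cyclic (|G| = 46); a cyclic group of order m has exactly φ(d) elements of each order d | m, and none otherwise.
23 | 46, and φ(23) = 23 − 1 = 22.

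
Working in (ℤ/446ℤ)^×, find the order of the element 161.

222

By Lagrange's theorem, ord_446(161) divides φ(446) = φ(2)·φ(223) = 1·222 = 222 = 2 · 3 · 37.
Divisors of 222: 1, 2, 3, 6, 37, 74, 111, 222.
Evaluate successive powers at the divisors of 222:
161^1 ≡ 161 (mod 446)
161^2 ≡ 53 (mod 446)
161^3 ≡ 59 (mod 446)
161^6 ≡ 359 (mod 446)
161^37 ≡ 407 (mod 446)
161^74 ≡ 183 (mod 446)
161^111 ≡ 445 (mod 446)
161^222 ≡ 1 (mod 446) ✓
Hence ord(161) = 222.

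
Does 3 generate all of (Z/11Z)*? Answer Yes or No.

No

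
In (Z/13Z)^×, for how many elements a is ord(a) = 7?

φ(13) = 13 − 1 = 12 = 2^2 · 3.
In a cyclic group of order 12, there are φ(d) elements of order d for each divisor d of 12, and zero for non-divisors.
Here 12 is not a multiple of 7, so there are no elements of order 7.

0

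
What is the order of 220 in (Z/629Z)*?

ord(220) | φ(629) = φ(17·37) = (17−1)·(37−1) = 16·36 = 576 = 2^6 · 3^2.
Divisors of 576: 1, 2, 3, 4, 6, 8, 9, 12, 16, 18, 24, 32, 36, 48, 64, 72, 96, 144, 192, 288, 576.
Check 220^d mod 629 for each divisor in increasing order:
220^1 ≡ 220
220^2 ≡ 596
220^3 ≡ 288
220^4 ≡ 460
220^6 ≡ 545
220^8 ≡ 256
220^9 ≡ 339
220^12 ≡ 137
220^16 ≡ 120
220^18 ≡ 443
220^24 ≡ 528
220^32 ≡ 562
220^36 ≡ 1
So ord_629(220) = 36.

36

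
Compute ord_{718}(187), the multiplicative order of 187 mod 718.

The order of 187 must divide φ(718) = φ(2)·φ(359) = 1·358 = 358 = 2 · 179.
Divisors of 358: 1, 2, 179, 358.
Check 187^d mod 718 for each divisor in increasing order:
187^1 ≡ 187
187^2 ≡ 505
187^179 ≡ 1
Therefore the multiplicative order of 187 modulo 718 is 179.

179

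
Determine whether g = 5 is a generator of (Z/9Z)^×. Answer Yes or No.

φ(9) = φ(3^2) = 3·(3−1) = 6 = 2 · 3.
It suffices to check that the order of 5 is not a proper divisor of 6: compute 5^(6/q) for q ∈ {2, 3}.
5^3 ≡ 8 (mod 9)  [q = 2: ≢ 1 ✓]
5^2 ≡ 7 (mod 9)  [q = 3: ≢ 1 ✓]
All checks pass, so 5 has order 6 and is a primitive root modulo 9.

Yes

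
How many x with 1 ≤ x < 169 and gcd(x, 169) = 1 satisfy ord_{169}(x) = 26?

12

φ(169) = φ(13^2) = 13·(13−1) = 156 = 2^2 · 3 · 13.
(Z/169Z)^× is cyclic (|G| = 156); a cyclic group of order m has exactly φ(d) elements of each order d | m, and none otherwise.
26 = 2 · 13 divides 156, and φ(26) = 12.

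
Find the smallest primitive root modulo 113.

φ(113) = 113 − 1 = 112 = 2^4 · 7.
g is a primitive root iff g^(112/q) ≢ 1 (mod 113) for each prime q ∈ {2, 7}.
g = 2: 2^56 ≡ 1 — hits 1, so not a primitive root.
g = 3: 3^56 ≡ 112; 3^16 ≡ 49 — none is 1, so 3 is a primitive root.
Hence the least primitive root of 113 is 3.

3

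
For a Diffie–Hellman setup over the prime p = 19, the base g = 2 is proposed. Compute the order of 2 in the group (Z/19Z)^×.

18

By Lagrange's theorem, ord_19(2) divides φ(19) = 19 − 1 = 18 = 2 · 3^2.
Divisors of 18: 1, 2, 3, 6, 9, 18.
Check 2^d mod 19 for each divisor in increasing order:
2^1 ≡ 2 (mod 19)
2^2 ≡ 4 (mod 19)
2^3 ≡ 8 (mod 19)
2^6 ≡ 7 (mod 19)
2^9 ≡ 18 (mod 19)
2^18 ≡ 1 (mod 19) ✓
The smallest such exponent is 18, so the order of 2 is 18.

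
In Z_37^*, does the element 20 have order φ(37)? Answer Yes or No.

Yes

φ(37) = 37 − 1 = 36 = 2^2 · 3^2.
It suffices to check that the order of 20 is not a proper divisor of 36: compute 20^(36/q) for q ∈ {2, 3}.
20^18 ≡ 36 (mod 37)  [q = 2: ≢ 1 ✓]
20^12 ≡ 26 (mod 37)  [q = 3: ≢ 1 ✓]
Every test exponent gives a nontrivial residue, hence 20 generates the full group.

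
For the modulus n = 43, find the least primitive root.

3

φ(43) = 43 − 1 = 42 = 2 · 3 · 7.
g is a primitive root iff g^(42/q) ≢ 1 (mod 43) for each prime q ∈ {2, 3, 7}.
g = 2: 2^21 ≡ 42; 2^14 ≡ 1 — hits 1, so not a primitive root.
g = 3: 3^21 ≡ 42; 3^14 ≡ 36; 3^6 ≡ 41 — none is 1, so 3 is a primitive root.
The smallest primitive root modulo 43 is 3.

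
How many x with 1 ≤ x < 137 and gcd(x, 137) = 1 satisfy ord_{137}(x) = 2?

1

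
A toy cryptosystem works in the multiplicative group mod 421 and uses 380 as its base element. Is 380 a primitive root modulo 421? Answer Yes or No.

φ(421) = 421 − 1 = 420 = 2^2 · 3 · 5 · 7.
380 is a primitive root mod 421 iff 380^(φ(421)/q) ≢ 1 for every prime q | φ(421), i.e. q ∈ {2, 3, 5, 7}.
380^210 ≡ 420 (mod 421)  [q = 2: ≢ 1 ✓]
380^140 ≡ 400 (mod 421)  [q = 3: ≢ 1 ✓]
380^84 ≡ 377 (mod 421)  [q = 5: ≢ 1 ✓]
380^60 ≡ 33 (mod 421)  [q = 7: ≢ 1 ✓]
All checks pass, so 380 has order 420 and is a primitive root modulo 421.

Yes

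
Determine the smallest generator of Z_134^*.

φ(134) = φ(2)·φ(67) = 1·66 = 66 = 2 · 3 · 11.
Test candidates g = 2, 3, … against the prime factors q ∈ {2, 3, 11} of φ(134): g is a generator iff g^(66/q) ≢ 1 for every such q.
g = 2: gcd(2, 134) = 2 > 1, not a unit — skip.
g = 3: 3^33 ≡ 133; 3^22 ≡ 1 — hits 1, so not a primitive root.
g = 4: gcd(4, 134) = 2 > 1, not a unit — skip.
g = 5: 5^33 ≡ 133; 5^22 ≡ 1 — hits 1, so not a primitive root.
g = 6: gcd(6, 134) = 2 > 1, not a unit — skip.
g = 7: 7^33 ≡ 133; 7^22 ≡ 29; 7^6 ≡ 131 — none is 1, so 7 is a primitive root.
So 7 is the smallest generator of (Z/134Z)^×.

7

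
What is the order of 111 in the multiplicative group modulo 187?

8

By Lagrange's theorem, ord_187(111) divides φ(187) = φ(11·17) = (11−1)·(17−1) = 10·16 = 160 = 2^5 · 5.
Divisors of 160: 1, 2, 4, 5, 8, 10, 16, 20, 32, 40, 80, 160.
Test each divisor d:
111^1 ≡ 111 (mod 187)
111^2 ≡ 166 (mod 187)
111^4 ≡ 67 (mod 187)
111^5 ≡ 144 (mod 187)
111^8 ≡ 1 (mod 187) ✓
So ord_187(111) = 8.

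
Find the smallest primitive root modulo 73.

φ(73) = 73 − 1 = 72 = 2^3 · 3^2.
Test candidates g = 2, 3, … against the prime factors q ∈ {2, 3} of φ(73): g is a generator iff g^(72/q) ≢ 1 for every such q.
g = 2: 2^36 ≡ 1 — hits 1, so not a primitive root.
g = 3: 3^36 ≡ 1 — hits 1, so not a primitive root.
g = 4: 4^36 ≡ 1 — hits 1, so not a primitive root.
g = 5: 5^36 ≡ 72; 5^24 ≡ 8 — none is 1, so 5 is a primitive root.
So 5 is the smallest generator of (Z/73Z)^×.

5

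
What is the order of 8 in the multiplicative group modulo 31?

Since 8 ∈ (Z/31Z)^×, its order divides φ(31) = 31 − 1 = 30 = 2 · 3 · 5.
Divisors of 30: 1, 2, 3, 5, 6, 10, 15, 30.
Evaluate successive powers at the divisors of 30:
8^1 ≡ 8 (mod 31)
8^2 ≡ 2 (mod 31)
8^3 ≡ 16 (mod 31)
8^5 ≡ 1 (mod 31) ✓
Hence ord(8) = 5.

5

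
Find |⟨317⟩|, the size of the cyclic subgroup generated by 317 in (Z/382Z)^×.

The order of 317 must divide φ(382) = φ(2)·φ(191) = 1·190 = 190 = 2 · 5 · 19.
Divisors of 190: 1, 2, 5, 10, 19, 38, 95, 190.
Test each divisor d:
317^1 ≡ 317 (mod 382)
317^2 ≡ 23 (mod 382)
317^5 ≡ 377 (mod 382)
317^10 ≡ 25 (mod 382)
317^19 ≡ 343 (mod 382)
317^38 ≡ 375 (mod 382)
317^95 ≡ 381 (mod 382)
317^190 ≡ 1 (mod 382) ✓
Hence ord(317) = 190.

190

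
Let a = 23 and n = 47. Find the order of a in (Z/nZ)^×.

46

Since 23 ∈ (Z/47Z)^×, its order divides φ(47) = 47 − 1 = 46 = 2 · 23.
Divisors of 46: 1, 2, 23, 46.
Compute 23^d (mod 47) for the divisors d until we hit 1:
23^1 ≡ 23 (mod 47)
23^2 ≡ 12 (mod 47)
23^23 ≡ 46 (mod 47)
23^46 ≡ 1 (mod 47) ✓
The smallest such exponent is 46, so the order of 23 is 46.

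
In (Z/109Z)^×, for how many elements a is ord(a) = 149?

0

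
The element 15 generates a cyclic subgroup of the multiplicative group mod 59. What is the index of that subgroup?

2

Since 15 ∈ (Z/59Z)^×, its order divides φ(59) = 59 − 1 = 58 = 2 · 29.
Divisors of 58: 1, 2, 29, 58.
Check 15^d mod 59 for each divisor in increasing order:
15^1 ≡ 15
15^2 ≡ 48
15^29 ≡ 1
The order of 15 is 29, so the subgroup it generates has 29 elements.
The index is φ(59) / ord(15) = 58 / 29 = 2.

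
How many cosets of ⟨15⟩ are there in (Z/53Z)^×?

4

Since 15 ∈ (Z/53Z)^×, its order divides φ(53) = 53 − 1 = 52 = 2^2 · 13.
Divisors of 52: 1, 2, 4, 13, 26, 52.
Evaluate successive powers at the divisors of 52:
15^1 ≡ 15 (mod 53)
15^2 ≡ 13 (mod 53)
15^4 ≡ 10 (mod 53)
15^13 ≡ 1 (mod 53) ✓
So ord_53(15) = 13, hence |⟨15⟩| = 13.
[(Z/53Z)^× : ⟨15⟩] = 52/13 = 4.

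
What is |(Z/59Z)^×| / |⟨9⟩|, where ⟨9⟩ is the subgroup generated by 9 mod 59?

2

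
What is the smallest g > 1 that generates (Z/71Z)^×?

7

φ(71) = 71 − 1 = 70 = 2 · 5 · 7.
Test candidates g = 2, 3, … against the prime factors q ∈ {2, 5, 7} of φ(71): g is a generator iff g^(70/q) ≢ 1 for every such q.
g = 2: 2^35 ≡ 1 — hits 1, so not a primitive root.
g = 3: 3^35 ≡ 1 — hits 1, so not a primitive root.
g = 4: 4^35 ≡ 1 — hits 1, so not a primitive root.
g = 5: 5^35 ≡ 1 — hits 1, so not a primitive root.
g = 6: 6^35 ≡ 1 — hits 1, so not a primitive root.
g = 7: 7^35 ≡ 70; 7^14 ≡ 54; 7^10 ≡ 45 — none is 1, so 7 is a primitive root.
So 7 is the smallest generator of (Z/71Z)^×.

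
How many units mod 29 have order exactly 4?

2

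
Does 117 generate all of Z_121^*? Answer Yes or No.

φ(121) = φ(11^2) = 11·(11−1) = 110 = 2 · 5 · 11.
Test 117^(110/q) mod 121 for each prime factor q of 110:
117^55 ≡ 120 (mod 121)  [q = 2: ≢ 1 ✓]
117^22 ≡ 27 (mod 121)  [q = 5: ≢ 1 ✓]
117^10 ≡ 111 (mod 121)  [q = 11: ≢ 1 ✓]
None equal 1, so ord_121(117) = 110: 117 is a primitive root.

Yes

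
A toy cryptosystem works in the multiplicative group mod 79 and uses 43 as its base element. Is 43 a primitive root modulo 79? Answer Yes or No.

Yes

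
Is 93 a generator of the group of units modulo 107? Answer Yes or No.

Yes

φ(107) = 107 − 1 = 106 = 2 · 53.
93 is a primitive root mod 107 iff 93^(φ(107)/q) ≢ 1 for every prime q | φ(107), i.e. q ∈ {2, 53}.
93^53 ≡ 106 (mod 107)  [q = 2: ≢ 1 ✓]
93^2 ≡ 89 (mod 107)  [q = 53: ≢ 1 ✓]
All checks pass, so 93 has order 106 and is a primitive root modulo 107.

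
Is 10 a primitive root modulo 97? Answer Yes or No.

Yes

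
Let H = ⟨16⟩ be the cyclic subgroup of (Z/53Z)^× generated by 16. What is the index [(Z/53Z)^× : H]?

Since 16 ∈ (Z/53Z)^×, its order divides φ(53) = 53 − 1 = 52 = 2^2 · 13.
Divisors of 52: 1, 2, 4, 13, 26, 52.
Check 16^d mod 53 for each divisor in increasing order:
16^1 ≡ 16 (mod 53)
16^2 ≡ 44 (mod 53)
16^4 ≡ 28 (mod 53)
16^13 ≡ 1 (mod 53) ✓
The order of 16 is 13, so the subgroup it generates has 13 elements.
Index = |(Z/53Z)^×| / |⟨16⟩| = 52 / 13 = 4.

4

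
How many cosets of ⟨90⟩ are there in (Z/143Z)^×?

ord(90) | φ(143) = φ(11·13) = (11−1)·(13−1) = 10·12 = 120 = 2^3 · 3 · 5.
Divisors of 120: 1, 2, 3, 4, 5, 6, 8, 10, 12, 15, 20, 24, 30, 40, 60, 120.
Test each divisor d:
90^1 ≡ 90
90^2 ≡ 92
90^3 ≡ 129
90^4 ≡ 27
90^5 ≡ 142
90^6 ≡ 53
90^8 ≡ 14
90^10 ≡ 1
So ord_143(90) = 10, hence |⟨90⟩| = 10.
[(Z/143Z)^× : ⟨90⟩] = 120/10 = 12.

12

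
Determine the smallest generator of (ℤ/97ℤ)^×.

φ(97) = 97 − 1 = 96 = 2^5 · 3.
g is a primitive root iff g^(96/q) ≢ 1 (mod 97) for each prime q ∈ {2, 3}.
g = 2: 2^48 ≡ 1 — hits 1, so not a primitive root.
g = 3: 3^48 ≡ 1 — hits 1, so not a primitive root.
g = 4: 4^48 ≡ 1 — hits 1, so not a primitive root.
g = 5: 5^48 ≡ 96; 5^32 ≡ 35 — none is 1, so 5 is a primitive root.
Hence the least primitive root of 97 is 5.

5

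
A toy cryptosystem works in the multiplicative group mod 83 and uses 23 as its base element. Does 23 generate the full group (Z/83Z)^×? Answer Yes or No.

No

φ(83) = 83 − 1 = 82 = 2 · 41.
Test 23^(82/q) mod 83 for each prime factor q of 82:
23^41 ≡ 1 (mod 83)  [q = 2: ≡ 1 ✗]
23^2 ≡ 31 (mod 83)  [q = 41: ≢ 1 ✓]
The check at q = 2 fails, so 23 generates a proper subgroup.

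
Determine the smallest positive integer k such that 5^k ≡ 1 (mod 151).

The order of 5 must divide φ(151) = 151 − 1 = 150 = 2 · 3 · 5^2.
Divisors of 150: 1, 2, 3, 5, 6, 10, 15, 25, 30, 50, 75, 150.
Check 5^d mod 151 for each divisor in increasing order:
5^1 ≡ 5 (mod 151)
5^2 ≡ 25 (mod 151)
5^3 ≡ 125 (mod 151)
5^5 ≡ 105 (mod 151)
5^6 ≡ 72 (mod 151)
5^10 ≡ 2 (mod 151)
5^15 ≡ 59 (mod 151)
5^25 ≡ 118 (mod 151)
5^30 ≡ 8 (mod 151)
5^50 ≡ 32 (mod 151)
5^75 ≡ 1 (mod 151) ✓
Therefore the multiplicative order of 5 modulo 151 is 75.

75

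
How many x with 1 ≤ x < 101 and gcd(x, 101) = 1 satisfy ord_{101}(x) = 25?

20

φ(101) = 101 − 1 = 100 = 2^2 · 5^2.
Since (Z/101Z)^× is cyclic of order 100, the number of elements of order d is φ(d) when d | 100 and 0 otherwise.
25 = 5^2 divides 100, and φ(25) = 20.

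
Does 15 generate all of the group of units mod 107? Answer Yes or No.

Yes

φ(107) = 107 − 1 = 106 = 2 · 53.
Test 15^(106/q) mod 107 for each prime factor q of 106:
15^53 ≡ 106 (mod 107)  [q = 2: ≢ 1 ✓]
15^2 ≡ 11 (mod 107)  [q = 53: ≢ 1 ✓]
All checks pass, so 15 has order 106 and is a primitive root modulo 107.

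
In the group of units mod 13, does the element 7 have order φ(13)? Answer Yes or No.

Yes

φ(13) = 13 − 1 = 12 = 2^2 · 3.
An element g generates (Z/13Z)^× iff g^(12/q) ≢ 1 (mod 13) for each prime q ∈ {2, 3}.
7^6 ≡ 12 (mod 13)  [q = 2: ≢ 1 ✓]
7^4 ≡ 9 (mod 13)  [q = 3: ≢ 1 ✓]
Every test exponent gives a nontrivial residue, hence 7 generates the full group.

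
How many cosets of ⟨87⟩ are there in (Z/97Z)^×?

ord(87) | φ(97) = 97 − 1 = 96 = 2^5 · 3.
Divisors of 96: 1, 2, 3, 4, 6, 8, 12, 16, 24, 32, 48, 96.
Evaluate successive powers at the divisors of 96:
87^1 ≡ 87
87^2 ≡ 3
87^3 ≡ 67
87^4 ≡ 9
87^6 ≡ 27
87^8 ≡ 81
87^12 ≡ 50
87^16 ≡ 62
87^24 ≡ 75
87^32 ≡ 61
87^48 ≡ 96
87^96 ≡ 1
So ord_97(87) = 96, hence |⟨87⟩| = 96.
The index is φ(97) / ord(87) = 96 / 96 = 1.

1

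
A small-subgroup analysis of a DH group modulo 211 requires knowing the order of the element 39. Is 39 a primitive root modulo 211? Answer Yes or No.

φ(211) = 211 − 1 = 210 = 2 · 3 · 5 · 7.
An element g generates (Z/211Z)^× iff g^(210/q) ≢ 1 (mod 211) for each prime q ∈ {2, 3, 5, 7}.
39^105 ≡ 210 (mod 211)  [q = 2: ≢ 1 ✓]
39^70 ≡ 196 (mod 211)  [q = 3: ≢ 1 ✓]
39^42 ≡ 55 (mod 211)  [q = 5: ≢ 1 ✓]
39^30 ≡ 199 (mod 211)  [q = 7: ≢ 1 ✓]
All checks pass, so 39 has order 210 and is a primitive root modulo 211.

Yes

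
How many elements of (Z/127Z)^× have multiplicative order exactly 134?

0

φ(127) = 127 − 1 = 126 = 2 · 3^2 · 7.
In a cyclic group of order 126, there are φ(d) elements of order d for each divisor d of 126, and zero for non-divisors.
Here 126 is not a multiple of 134, so there are no elements of order 134.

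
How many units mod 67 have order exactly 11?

10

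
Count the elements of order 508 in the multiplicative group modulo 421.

0

φ(421) = 421 − 1 = 420 = 2^2 · 3 · 5 · 7.
Since (Z/421Z)^× is cyclic of order 420, the number of elements of order d is φ(d) when d | 420 and 0 otherwise.
Since 508 ∤ 420, the count is 0.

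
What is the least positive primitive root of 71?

φ(71) = 71 − 1 = 70 = 2 · 5 · 7.
Test candidates g = 2, 3, … against the prime factors q ∈ {2, 5, 7} of φ(71): g is a generator iff g^(70/q) ≢ 1 for every such q.
g = 2: 2^35 ≡ 1 — hits 1, so not a primitive root.
g = 3: 3^35 ≡ 1 — hits 1, so not a primitive root.
g = 4: 4^35 ≡ 1 — hits 1, so not a primitive root.
g = 5: 5^35 ≡ 1 — hits 1, so not a primitive root.
g = 6: 6^35 ≡ 1 — hits 1, so not a primitive root.
g = 7: 7^35 ≡ 70; 7^14 ≡ 54; 7^10 ≡ 45 — none is 1, so 7 is a primitive root.
Hence the least primitive root of 71 is 7.

7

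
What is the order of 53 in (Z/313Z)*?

104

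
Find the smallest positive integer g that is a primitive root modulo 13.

φ(13) = 13 − 1 = 12 = 2^2 · 3.
g is a primitive root iff g^(12/q) ≢ 1 (mod 13) for each prime q ∈ {2, 3}.
g = 2: 2^6 ≡ 12; 2^4 ≡ 3 — none is 1, so 2 is a primitive root.
The smallest primitive root modulo 13 is 2.

2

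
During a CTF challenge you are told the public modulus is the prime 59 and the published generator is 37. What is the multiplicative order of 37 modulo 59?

58

By Lagrange's theorem, ord_59(37) divides φ(59) = 59 − 1 = 58 = 2 · 29.
Divisors of 58: 1, 2, 29, 58.
Evaluate successive powers at the divisors of 58:
37^1 ≡ 37 (mod 59)
37^2 ≡ 12 (mod 59)
37^29 ≡ 58 (mod 59)
37^58 ≡ 1 (mod 59) ✓
So ord_59(37) = 58.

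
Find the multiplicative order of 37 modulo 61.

20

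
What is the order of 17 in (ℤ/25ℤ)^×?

The order of 17 must divide φ(25) = φ(5^2) = 5·(5−1) = 20 = 2^2 · 5.
Divisors of 20: 1, 2, 4, 5, 10, 20.
Evaluate successive powers at the divisors of 20:
17^1 ≡ 17 (mod 25)
17^2 ≡ 14 (mod 25)
17^4 ≡ 21 (mod 25)
17^5 ≡ 7 (mod 25)
17^10 ≡ 24 (mod 25)
17^20 ≡ 1 (mod 25) ✓
The smallest such exponent is 20, so the order of 17 is 20.

20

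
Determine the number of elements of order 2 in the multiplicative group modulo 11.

φ(11) = 11 − 1 = 10 = 2 · 5.
(Z/11Z)^× is cyclic (|G| = 10); a cyclic group of order m has exactly φ(d) elements of each order d | m, and none otherwise.
2 | 10, and φ(2) = 2 − 1 = 1.

1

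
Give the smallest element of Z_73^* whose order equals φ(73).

5

φ(73) = 73 − 1 = 72 = 2^3 · 3^2.
Test candidates g = 2, 3, … against the prime factors q ∈ {2, 3} of φ(73): g is a generator iff g^(72/q) ≢ 1 for every such q.
g = 2: 2^36 ≡ 1 — hits 1, so not a primitive root.
g = 3: 3^36 ≡ 1 — hits 1, so not a primitive root.
g = 4: 4^36 ≡ 1 — hits 1, so not a primitive root.
g = 5: 5^36 ≡ 72; 5^24 ≡ 8 — none is 1, so 5 is a primitive root.
Hence the least primitive root of 73 is 5.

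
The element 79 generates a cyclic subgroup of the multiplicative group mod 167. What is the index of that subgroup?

The order of 79 must divide φ(167) = 167 − 1 = 166 = 2 · 83.
Divisors of 166: 1, 2, 83, 166.
Compute 79^d (mod 167) for the divisors d until we hit 1:
79^1 ≡ 79 (mod 167)
79^2 ≡ 62 (mod 167)
79^83 ≡ 166 (mod 167)
79^166 ≡ 1 (mod 167) ✓
The order of 79 is 166, so the subgroup it generates has 166 elements.
Index = |(Z/167Z)^×| / |⟨79⟩| = 166 / 166 = 1.

1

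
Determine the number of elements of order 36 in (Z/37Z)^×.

φ(37) = 37 − 1 = 36 = 2^2 · 3^2.
Since (Z/37Z)^× is cyclic of order 36, the number of elements of order d is φ(d) when d | 36 and 0 otherwise.
36 = 2^2 · 3^2 divides 36, and φ(36) = 12.

12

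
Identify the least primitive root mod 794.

φ(794) = φ(2)·φ(397) = 1·396 = 396 = 2^2 · 3^2 · 11.
Test candidates g = 2, 3, … against the prime factors q ∈ {2, 3, 11} of φ(794): g is a generator iff g^(396/q) ≢ 1 for every such q.
g = 2: gcd(2, 794) = 2 > 1, not a unit — skip.
g = 3: 3^198 ≡ 1 — hits 1, so not a primitive root.
g = 4: gcd(4, 794) = 2 > 1, not a unit — skip.
g = 5: 5^198 ≡ 793; 5^132 ≡ 759; 5^36 ≡ 687 — none is 1, so 5 is a primitive root.
So 5 is the smallest generator of (Z/794Z)^×.

5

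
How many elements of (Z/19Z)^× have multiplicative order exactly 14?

φ(19) = 19 − 1 = 18 = 2 · 3^2.
(Z/19Z)^× is cyclic (|G| = 18); a cyclic group of order m has exactly φ(d) elements of each order d | m, and none otherwise.
Here 18 is not a multiple of 14, so there are no elements of order 14.

0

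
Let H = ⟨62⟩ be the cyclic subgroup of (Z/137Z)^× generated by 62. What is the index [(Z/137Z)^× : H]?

1

ord(62) | φ(137) = 137 − 1 = 136 = 2^3 · 17.
Divisors of 136: 1, 2, 4, 8, 17, 34, 68, 136.
Check 62^d mod 137 for each divisor in increasing order:
62^1 ≡ 62
62^2 ≡ 8
62^4 ≡ 64
62^8 ≡ 123
62^17 ≡ 96
62^34 ≡ 37
62^68 ≡ 136
62^136 ≡ 1
Thus |⟨62⟩| = ord(62) = 136.
[(Z/137Z)^× : ⟨62⟩] = 136/136 = 1.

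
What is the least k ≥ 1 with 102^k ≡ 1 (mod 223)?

By Lagrange's theorem, ord_223(102) divides φ(223) = 223 − 1 = 222 = 2 · 3 · 37.
Divisors of 222: 1, 2, 3, 6, 37, 74, 111, 222.
Check 102^d mod 223 for each divisor in increasing order:
102^1 ≡ 102 (mod 223)
102^2 ≡ 146 (mod 223)
102^3 ≡ 174 (mod 223)
102^6 ≡ 171 (mod 223)
102^37 ≡ 184 (mod 223)
102^74 ≡ 183 (mod 223)
102^111 ≡ 222 (mod 223)
102^222 ≡ 1 (mod 223) ✓
Therefore the multiplicative order of 102 modulo 223 is 222.

222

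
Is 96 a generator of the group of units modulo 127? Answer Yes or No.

Yes

φ(127) = 127 − 1 = 126 = 2 · 3^2 · 7.
Test 96^(126/q) mod 127 for each prime factor q of 126:
96^63 ≡ 126 (mod 127)  [q = 2: ≢ 1 ✓]
96^42 ≡ 107 (mod 127)  [q = 3: ≢ 1 ✓]
96^18 ≡ 2 (mod 127)  [q = 7: ≢ 1 ✓]
None equal 1, so ord_127(96) = 126: 96 is a primitive root.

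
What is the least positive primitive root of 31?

φ(31) = 31 − 1 = 30 = 2 · 3 · 5.
Test candidates g = 2, 3, … against the prime factors q ∈ {2, 3, 5} of φ(31): g is a generator iff g^(30/q) ≢ 1 for every such q.
g = 2: 2^15 ≡ 1 — hits 1, so not a primitive root.
g = 3: 3^15 ≡ 30; 3^10 ≡ 25; 3^6 ≡ 16 — none is 1, so 3 is a primitive root.
Hence the least primitive root of 31 is 3.

3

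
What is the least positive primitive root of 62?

φ(62) = φ(2)·φ(31) = 1·30 = 30 = 2 · 3 · 5.
g is a primitive root iff g^(30/q) ≢ 1 (mod 62) for each prime q ∈ {2, 3, 5}.
g = 2: gcd(2, 62) = 2 > 1, not a unit — skip.
g = 3: 3^15 ≡ 61; 3^10 ≡ 25; 3^6 ≡ 47 — none is 1, so 3 is a primitive root.
Hence the least primitive root of 62 is 3.

3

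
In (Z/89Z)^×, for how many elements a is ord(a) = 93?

0

φ(89) = 89 − 1 = 88 = 2^3 · 11.
(Z/89Z)^× is cyclic (|G| = 88); a cyclic group of order m has exactly φ(d) elements of each order d | m, and none otherwise.
Here 88 is not a multiple of 93, so there are no elements of order 93.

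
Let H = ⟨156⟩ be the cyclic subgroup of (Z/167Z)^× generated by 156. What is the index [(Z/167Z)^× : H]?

1

ord(156) | φ(167) = 167 − 1 = 166 = 2 · 83.
Divisors of 166: 1, 2, 83, 166.
Test each divisor d:
156^1 ≡ 156 (mod 167)
156^2 ≡ 121 (mod 167)
156^83 ≡ 166 (mod 167)
156^166 ≡ 1 (mod 167) ✓
Thus |⟨156⟩| = ord(156) = 166.
Index = |(Z/167Z)^×| / |⟨156⟩| = 166 / 166 = 1.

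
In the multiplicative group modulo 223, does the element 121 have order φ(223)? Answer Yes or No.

No

φ(223) = 223 − 1 = 222 = 2 · 3 · 37.
Test 121^(222/q) mod 223 for each prime factor q of 222:
121^111 ≡ 1 (mod 223)  [q = 2: ≡ 1 ✗]
121^74 ≡ 183 (mod 223)  [q = 3: ≢ 1 ✓]
121^6 ≡ 171 (mod 223)  [q = 37: ≢ 1 ✓]
Since 121^111 ≡ 1, the order of 121 divides 111 < 222, so 121 is not a primitive root.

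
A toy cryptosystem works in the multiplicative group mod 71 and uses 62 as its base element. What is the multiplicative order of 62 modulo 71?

70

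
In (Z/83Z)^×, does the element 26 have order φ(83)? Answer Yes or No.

φ(83) = 83 − 1 = 82 = 2 · 41.
An element g generates (Z/83Z)^× iff g^(82/q) ≢ 1 (mod 83) for each prime q ∈ {2, 41}.
26^41 ≡ 1 (mod 83)  [q = 2: ≡ 1 ✗]
26^2 ≡ 12 (mod 83)  [q = 41: ≢ 1 ✓]
26^41 ≡ 1 shows ord(26) | 41, strictly less than φ(83); not a primitive root.

No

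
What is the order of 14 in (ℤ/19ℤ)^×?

Since 14 ∈ (Z/19Z)^×, its order divides φ(19) = 19 − 1 = 18 = 2 · 3^2.
Divisors of 18: 1, 2, 3, 6, 9, 18.
Evaluate successive powers at the divisors of 18:
14^1 ≡ 14 (mod 19)
14^2 ≡ 6 (mod 19)
14^3 ≡ 8 (mod 19)
14^6 ≡ 7 (mod 19)
14^9 ≡ 18 (mod 19)
14^18 ≡ 1 (mod 19) ✓
The smallest such exponent is 18, so the order of 14 is 18.

18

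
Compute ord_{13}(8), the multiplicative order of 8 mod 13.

By Lagrange's theorem, ord_13(8) divides φ(13) = 13 − 1 = 12 = 2^2 · 3.
Divisors of 12: 1, 2, 3, 4, 6, 12.
Check 8^d mod 13 for each divisor in increasing order:
8^1 ≡ 8 (mod 13)
8^2 ≡ 12 (mod 13)
8^3 ≡ 5 (mod 13)
8^4 ≡ 1 (mod 13) ✓
Therefore the multiplicative order of 8 modulo 13 is 4.

4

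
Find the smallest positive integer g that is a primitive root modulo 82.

φ(82) = φ(2)·φ(41) = 1·40 = 40 = 2^3 · 5.
g is a primitive root iff g^(40/q) ≢ 1 (mod 82) for each prime q ∈ {2, 5}.
g = 2: gcd(2, 82) = 2 > 1, not a unit — skip.
g = 3: 3^20 ≡ 81; 3^8 ≡ 1 — hits 1, so not a primitive root.
g = 4: gcd(4, 82) = 2 > 1, not a unit — skip.
g = 5: 5^20 ≡ 1 — hits 1, so not a primitive root.
g = 6: gcd(6, 82) = 2 > 1, not a unit — skip.
g = 7: 7^20 ≡ 81; 7^8 ≡ 37 — none is 1, so 7 is a primitive root.
The smallest primitive root modulo 82 is 7.

7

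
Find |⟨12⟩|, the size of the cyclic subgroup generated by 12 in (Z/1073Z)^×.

By Lagrange's theorem, ord_1073(12) divides φ(1073) = φ(29·37) = (29−1)·(37−1) = 28·36 = 1008 = 2^4 · 3^2 · 7.
Divisors of 1008: 1, 2, 3, 4, 6, 7, 8, 9, 12, 14, 16, 18, 21, 24, 28, 36, 42, 48, 56, 63, 72, 84, 112, 126, 144, 168, 252, 336, 504, 1008.
Compute 12^d (mod 1073) for the divisors d until we hit 1:
12^1 ≡ 12 (mod 1073)
12^2 ≡ 144 (mod 1073)
12^3 ≡ 655 (mod 1073)
12^4 ≡ 349 (mod 1073)
12^6 ≡ 898 (mod 1073)
12^7 ≡ 46 (mod 1073)
12^8 ≡ 552 (mod 1073)
12^9 ≡ 186 (mod 1073)
12^12 ≡ 581 (mod 1073)
12^14 ≡ 1043 (mod 1073)
12^16 ≡ 1045 (mod 1073)
12^18 ≡ 260 (mod 1073)
12^21 ≡ 766 (mod 1073)
12^24 ≡ 639 (mod 1073)
12^28 ≡ 900 (mod 1073)
12^36 ≡ 1 (mod 1073) ✓
So ord_1073(12) = 36.

36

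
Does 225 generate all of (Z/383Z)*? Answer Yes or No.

No

φ(383) = 383 − 1 = 382 = 2 · 191.
Test 225^(382/q) mod 383 for each prime factor q of 382:
225^191 ≡ 1 (mod 383)  [q = 2: ≡ 1 ✗]
225^2 ≡ 69 (mod 383)  [q = 191: ≢ 1 ✓]
The check at q = 2 fails, so 225 generates a proper subgroup.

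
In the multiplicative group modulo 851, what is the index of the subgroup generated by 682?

The order of 682 must divide φ(851) = φ(23·37) = (23−1)·(37−1) = 22·36 = 792 = 2^3 · 3^2 · 11.
Divisors of 792: 1, 2, 3, 4, 6, 8, 9, 11, 12, 18, 22, 24, 33, 36, 44, 66, 72, 88, 99, 132, 198, 264, 396, 792.
Compute 682^d (mod 851) for the divisors d until we hit 1:
682^1 ≡ 682 (mod 851)
682^2 ≡ 478 (mod 851)
682^3 ≡ 63 (mod 851)
682^4 ≡ 416 (mod 851)
682^6 ≡ 565 (mod 851)
682^8 ≡ 303 (mod 851)
682^9 ≡ 704 (mod 851)
682^11 ≡ 367 (mod 851)
682^12 ≡ 100 (mod 851)
682^18 ≡ 334 (mod 851)
682^22 ≡ 231 (mod 851)
682^24 ≡ 639 (mod 851)
682^33 ≡ 528 (mod 851)
682^36 ≡ 75 (mod 851)
682^44 ≡ 599 (mod 851)
682^66 ≡ 507 (mod 851)
682^72 ≡ 519 (mod 851)
682^88 ≡ 530 (mod 851)
682^99 ≡ 482 (mod 851)
682^132 ≡ 47 (mod 851)
682^198 ≡ 1 (mod 851) ✓
So ord_851(682) = 198, hence |⟨682⟩| = 198.
Index = |(Z/851Z)^×| / |⟨682⟩| = 792 / 198 = 4.

4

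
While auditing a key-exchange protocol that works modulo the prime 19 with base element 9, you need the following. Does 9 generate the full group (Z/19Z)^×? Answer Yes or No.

No

φ(19) = 19 − 1 = 18 = 2 · 3^2.
An element g generates (Z/19Z)^× iff g^(18/q) ≢ 1 (mod 19) for each prime q ∈ {2, 3}.
9^9 ≡ 1 (mod 19)  [q = 2: ≡ 1 ✗]
9^6 ≡ 11 (mod 19)  [q = 3: ≢ 1 ✓]
The check at q = 2 fails, so 9 generates a proper subgroup.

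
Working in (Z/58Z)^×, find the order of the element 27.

28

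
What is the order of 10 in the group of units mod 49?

42

ord(10) | φ(49) = φ(7^2) = 7·(7−1) = 42 = 2 · 3 · 7.
Divisors of 42: 1, 2, 3, 6, 7, 14, 21, 42.
Compute 10^d (mod 49) for the divisors d until we hit 1:
10^1 ≡ 10
10^2 ≡ 2
10^3 ≡ 20
10^6 ≡ 8
10^7 ≡ 31
10^14 ≡ 30
10^21 ≡ 48
10^42 ≡ 1
Therefore the multiplicative order of 10 modulo 49 is 42.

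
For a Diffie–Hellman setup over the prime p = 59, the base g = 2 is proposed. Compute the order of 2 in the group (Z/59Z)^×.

The order of 2 must divide φ(59) = 59 − 1 = 58 = 2 · 29.
Divisors of 58: 1, 2, 29, 58.
Test each divisor d:
2^1 ≡ 2 (mod 59)
2^2 ≡ 4 (mod 59)
2^29 ≡ 58 (mod 59)
2^58 ≡ 1 (mod 59) ✓
So ord_59(2) = 58.

58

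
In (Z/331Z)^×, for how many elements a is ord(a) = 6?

2

φ(331) = 331 − 1 = 330 = 2 · 3 · 5 · 11.
Since (Z/331Z)^× is cyclic of order 330, the number of elements of order d is φ(d) when d | 330 and 0 otherwise.
6 = 2 · 3 divides 330, and φ(6) = 2.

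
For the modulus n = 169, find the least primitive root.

φ(169) = φ(13^2) = 13·(13−1) = 156 = 2^2 · 3 · 13.
Test candidates g = 2, 3, … against the prime factors q ∈ {2, 3, 13} of φ(169): g is a generator iff g^(156/q) ≢ 1 for every such q.
g = 2: 2^78 ≡ 168; 2^52 ≡ 146; 2^12 ≡ 40 — none is 1, so 2 is a primitive root.
Hence the least primitive root of 169 is 2.

2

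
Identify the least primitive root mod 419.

φ(419) = 419 − 1 = 418 = 2 · 11 · 19.
g is a primitive root iff g^(418/q) ≢ 1 (mod 419) for each prime q ∈ {2, 11, 19}.
g = 2: 2^209 ≡ 418; 2^38 ≡ 334; 2^22 ≡ 114 — none is 1, so 2 is a primitive root.
The smallest primitive root modulo 419 is 2.

2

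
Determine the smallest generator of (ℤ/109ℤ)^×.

6

φ(109) = 109 − 1 = 108 = 2^2 · 3^3.
g is a primitive root iff g^(108/q) ≢ 1 (mod 109) for each prime q ∈ {2, 3}.
g = 2: 2^54 ≡ 108; 2^36 ≡ 1 — hits 1, so not a primitive root.
g = 3: 3^54 ≡ 1 — hits 1, so not a primitive root.
g = 4: 4^54 ≡ 1 — hits 1, so not a primitive root.
g = 5: 5^54 ≡ 1 — hits 1, so not a primitive root.
g = 6: 6^54 ≡ 108; 6^36 ≡ 63 — none is 1, so 6 is a primitive root.
The smallest primitive root modulo 109 is 6.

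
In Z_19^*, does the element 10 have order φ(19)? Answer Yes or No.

Yes

φ(19) = 19 − 1 = 18 = 2 · 3^2.
10 is a primitive root mod 19 iff 10^(φ(19)/q) ≢ 1 for every prime q | φ(19), i.e. q ∈ {2, 3}.
10^9 ≡ 18 (mod 19)  [q = 2: ≢ 1 ✓]
10^6 ≡ 11 (mod 19)  [q = 3: ≢ 1 ✓]
None equal 1, so ord_19(10) = 18: 10 is a primitive root.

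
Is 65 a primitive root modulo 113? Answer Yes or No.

No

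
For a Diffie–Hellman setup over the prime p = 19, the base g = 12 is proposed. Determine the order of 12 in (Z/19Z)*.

6

By Lagrange's theorem, ord_19(12) divides φ(19) = 19 − 1 = 18 = 2 · 3^2.
Divisors of 18: 1, 2, 3, 6, 9, 18.
Check 12^d mod 19 for each divisor in increasing order:
12^1 ≡ 12
12^2 ≡ 11
12^3 ≡ 18
12^6 ≡ 1
The smallest such exponent is 6, so the order of 12 is 6.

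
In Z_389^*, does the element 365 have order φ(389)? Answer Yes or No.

No

φ(389) = 389 − 1 = 388 = 2^2 · 97.
Test 365^(388/q) mod 389 for each prime factor q of 388:
365^194 ≡ 1 (mod 389)  [q = 2: ≡ 1 ✗]
365^4 ≡ 348 (mod 389)  [q = 97: ≢ 1 ✓]
The check at q = 2 fails, so 365 generates a proper subgroup.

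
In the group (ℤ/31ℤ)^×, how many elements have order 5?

4

φ(31) = 31 − 1 = 30 = 2 · 3 · 5.
(Z/31Z)^× is cyclic (|G| = 30); a cyclic group of order m has exactly φ(d) elements of each order d | m, and none otherwise.
5 | 30, and φ(5) = 5 − 1 = 4.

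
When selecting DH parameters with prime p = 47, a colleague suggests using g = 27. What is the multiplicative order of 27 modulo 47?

By Lagrange's theorem, ord_47(27) divides φ(47) = 47 − 1 = 46 = 2 · 23.
Divisors of 46: 1, 2, 23, 46.
Check 27^d mod 47 for each divisor in increasing order:
27^1 ≡ 27 (mod 47)
27^2 ≡ 24 (mod 47)
27^23 ≡ 1 (mod 47) ✓
Therefore the multiplicative order of 27 modulo 47 is 23.

23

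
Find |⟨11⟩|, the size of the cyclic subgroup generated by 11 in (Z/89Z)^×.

22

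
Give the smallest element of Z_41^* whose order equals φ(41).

6

φ(41) = 41 − 1 = 40 = 2^3 · 5.
g is a primitive root iff g^(40/q) ≢ 1 (mod 41) for each prime q ∈ {2, 5}.
g = 2: 2^20 ≡ 1 — hits 1, so not a primitive root.
g = 3: 3^20 ≡ 40; 3^8 ≡ 1 — hits 1, so not a primitive root.
g = 4: 4^20 ≡ 1 — hits 1, so not a primitive root.
g = 5: 5^20 ≡ 1 — hits 1, so not a primitive root.
g = 6: 6^20 ≡ 40; 6^8 ≡ 10 — none is 1, so 6 is a primitive root.
So 6 is the smallest generator of (Z/41Z)^×.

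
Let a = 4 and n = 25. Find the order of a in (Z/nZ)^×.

10

The order of 4 must divide φ(25) = φ(5^2) = 5·(5−1) = 20 = 2^2 · 5.
Divisors of 20: 1, 2, 4, 5, 10, 20.
Check 4^d mod 25 for each divisor in increasing order:
4^1 ≡ 4 (mod 25)
4^2 ≡ 16 (mod 25)
4^4 ≡ 6 (mod 25)
4^5 ≡ 24 (mod 25)
4^10 ≡ 1 (mod 25) ✓
Therefore the multiplicative order of 4 modulo 25 is 10.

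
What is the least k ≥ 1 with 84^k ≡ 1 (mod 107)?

106

By Lagrange's theorem, ord_107(84) divides φ(107) = 107 − 1 = 106 = 2 · 53.
Divisors of 106: 1, 2, 53, 106.
Check 84^d mod 107 for each divisor in increasing order:
84^1 ≡ 84 (mod 107)
84^2 ≡ 101 (mod 107)
84^53 ≡ 106 (mod 107)
84^106 ≡ 1 (mod 107) ✓
So ord_107(84) = 106.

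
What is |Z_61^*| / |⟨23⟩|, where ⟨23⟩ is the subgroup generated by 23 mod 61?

3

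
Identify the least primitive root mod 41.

6

φ(41) = 41 − 1 = 40 = 2^3 · 5.
g is a primitive root iff g^(40/q) ≢ 1 (mod 41) for each prime q ∈ {2, 5}.
g = 2: 2^20 ≡ 1 — hits 1, so not a primitive root.
g = 3: 3^20 ≡ 40; 3^8 ≡ 1 — hits 1, so not a primitive root.
g = 4: 4^20 ≡ 1 — hits 1, so not a primitive root.
g = 5: 5^20 ≡ 1 — hits 1, so not a primitive root.
g = 6: 6^20 ≡ 40; 6^8 ≡ 10 — none is 1, so 6 is a primitive root.
So 6 is the smallest generator of (Z/41Z)^×.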